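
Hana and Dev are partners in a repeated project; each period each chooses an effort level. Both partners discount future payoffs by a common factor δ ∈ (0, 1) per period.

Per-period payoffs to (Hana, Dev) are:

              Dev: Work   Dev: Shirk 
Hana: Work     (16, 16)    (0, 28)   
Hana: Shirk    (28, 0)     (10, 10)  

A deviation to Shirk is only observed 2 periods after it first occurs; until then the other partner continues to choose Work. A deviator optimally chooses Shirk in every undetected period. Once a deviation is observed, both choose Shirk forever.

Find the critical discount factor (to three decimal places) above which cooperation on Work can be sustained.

0.816

Deviating for the 2 undetected periods gains 28−16 = 12 per period over cooperation, then loses 16−10 = 6 per period forever once punishment starts.
Gain: 12(1 + δ + … + δ^1); loss: 6·δ^2/(1−δ).
No profitable deviation ⇔ 12(1−δ^2) ≤ 6·δ^2, i.e. δ^2 ≥ 12/(12+6) = 2/3.
Hence δ ≥ (2/3)^(1/2) ≈ 0.816.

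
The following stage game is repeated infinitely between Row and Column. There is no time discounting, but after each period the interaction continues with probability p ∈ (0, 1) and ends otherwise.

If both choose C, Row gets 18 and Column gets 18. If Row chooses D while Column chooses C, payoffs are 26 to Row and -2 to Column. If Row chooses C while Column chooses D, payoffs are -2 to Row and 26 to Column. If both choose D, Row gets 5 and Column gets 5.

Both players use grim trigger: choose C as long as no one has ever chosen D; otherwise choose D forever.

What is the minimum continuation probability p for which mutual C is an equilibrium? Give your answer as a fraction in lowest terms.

Expected cooperation value is 18 + p·18 + p²·18 + … = 18/(1−p); deviation gives 26 + p·5/(1−p).
18 ≥ 26(1−p) + 5p ⇒ 21p ≥ 8 ⇒ p ≥ 8/21.

8/21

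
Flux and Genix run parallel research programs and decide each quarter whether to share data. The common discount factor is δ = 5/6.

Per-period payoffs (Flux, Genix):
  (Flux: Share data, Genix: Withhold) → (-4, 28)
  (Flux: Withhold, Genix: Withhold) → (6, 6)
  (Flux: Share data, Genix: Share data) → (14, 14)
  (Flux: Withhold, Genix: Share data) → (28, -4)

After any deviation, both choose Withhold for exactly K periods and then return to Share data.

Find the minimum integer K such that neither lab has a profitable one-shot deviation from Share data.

3

No profitable deviation requires (14−6)(δ+…+δ^K) ≥ 28−14, i.e. δ+…+δ^K ≥ 7/4 ≈ 1.7500.
With δ = 5/6, the partial sums are K=1: 0.8333, K=2: 1.5278, K=3: 2.1065.
K = 3 is the first length at which the sum reaches 1.7500.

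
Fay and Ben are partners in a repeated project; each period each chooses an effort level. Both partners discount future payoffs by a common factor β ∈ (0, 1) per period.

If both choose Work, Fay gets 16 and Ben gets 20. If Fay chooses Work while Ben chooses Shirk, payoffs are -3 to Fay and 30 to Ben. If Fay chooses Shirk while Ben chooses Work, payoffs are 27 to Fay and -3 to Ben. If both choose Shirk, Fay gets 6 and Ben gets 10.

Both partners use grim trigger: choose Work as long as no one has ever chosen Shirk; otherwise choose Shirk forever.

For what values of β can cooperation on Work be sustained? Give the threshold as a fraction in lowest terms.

Fay's threshold: (27−16)/(27−6) = 11/21.
Ben's threshold: (30−20)/(30−10) = 1/2.
11/21 > 1/2, so Fay binds and β* = 11/21.

11/21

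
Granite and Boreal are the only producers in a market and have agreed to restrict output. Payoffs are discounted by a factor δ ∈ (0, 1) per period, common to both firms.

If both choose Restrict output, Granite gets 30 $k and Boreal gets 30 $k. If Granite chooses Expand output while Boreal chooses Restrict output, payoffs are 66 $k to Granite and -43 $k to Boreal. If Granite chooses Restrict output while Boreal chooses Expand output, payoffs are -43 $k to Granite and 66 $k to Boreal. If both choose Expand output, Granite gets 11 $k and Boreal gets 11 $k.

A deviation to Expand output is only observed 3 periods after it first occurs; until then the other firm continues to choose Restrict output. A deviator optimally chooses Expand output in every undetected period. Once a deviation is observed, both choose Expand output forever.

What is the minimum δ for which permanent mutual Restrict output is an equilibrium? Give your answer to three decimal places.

0.868

The best deviation is to choose Expand output for all 3 undetected periods, earning 66 each, then 11 forever once detected.
Deviation value: 66(1−δ^3)/(1−δ) + 11δ^3/(1−δ); cooperation value: 30/(1−δ).
IC: 30 ≥ 66(1−δ^3) + 11δ^3 = 66 − 55δ^3.
So δ^3 ≥ 36/55, giving δ ≥ (36/55)^(1/3) ≈ 0.868.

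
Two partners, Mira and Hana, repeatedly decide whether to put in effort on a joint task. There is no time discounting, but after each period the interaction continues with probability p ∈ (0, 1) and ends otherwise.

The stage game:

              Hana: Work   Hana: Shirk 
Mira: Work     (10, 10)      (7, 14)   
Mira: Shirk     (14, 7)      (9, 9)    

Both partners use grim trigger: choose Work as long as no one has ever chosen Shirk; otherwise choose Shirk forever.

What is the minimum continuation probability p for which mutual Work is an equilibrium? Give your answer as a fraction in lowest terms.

4/5

Expected cooperation value is 10 + p·10 + p²·10 + … = 10/(1−p); deviation gives 14 + p·9/(1−p).
10 ≥ 14(1−p) + 9p ⇒ 5p ≥ 4 ⇒ p ≥ 4/5.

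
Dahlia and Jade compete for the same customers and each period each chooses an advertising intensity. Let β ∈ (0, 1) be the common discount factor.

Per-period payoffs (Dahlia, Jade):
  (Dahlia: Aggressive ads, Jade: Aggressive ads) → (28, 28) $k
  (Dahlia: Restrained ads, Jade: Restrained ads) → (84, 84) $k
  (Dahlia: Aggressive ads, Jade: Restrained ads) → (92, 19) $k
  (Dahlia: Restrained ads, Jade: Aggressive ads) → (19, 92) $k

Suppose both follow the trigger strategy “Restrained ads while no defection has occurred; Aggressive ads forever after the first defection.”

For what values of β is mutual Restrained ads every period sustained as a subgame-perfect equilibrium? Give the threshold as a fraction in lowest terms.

1/8

Under grim trigger the critical discount factor is (T−C)/(T−P) with T = 92, C = 84, P = 28.
β* = (92−84)/(92−28) = 8/64 = 1/8.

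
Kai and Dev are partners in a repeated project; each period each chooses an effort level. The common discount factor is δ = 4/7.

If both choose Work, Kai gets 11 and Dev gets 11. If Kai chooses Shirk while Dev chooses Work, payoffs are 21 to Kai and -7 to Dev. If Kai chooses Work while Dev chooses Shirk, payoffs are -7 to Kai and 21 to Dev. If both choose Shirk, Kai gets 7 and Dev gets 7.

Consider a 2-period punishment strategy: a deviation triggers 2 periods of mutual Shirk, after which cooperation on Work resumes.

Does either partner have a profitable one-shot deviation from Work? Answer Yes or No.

Comparing payoff streams over the 3 periods until play realigns: cooperate → 11(1+δ+…+δ^2); deviate → 21 + 7(δ+…+δ^2).
Cooperation is sustained iff (11−7)(δ+…+δ^2) ≥ 21−11.
δ+…+δ^2 = 4/7·(1−(4/7)^2)/(1−4/7) = 0.8980, and (21−11)/(11−7) = 2.5000.
0.8980 < 2.5000, so cooperation is not sustainable.

Yes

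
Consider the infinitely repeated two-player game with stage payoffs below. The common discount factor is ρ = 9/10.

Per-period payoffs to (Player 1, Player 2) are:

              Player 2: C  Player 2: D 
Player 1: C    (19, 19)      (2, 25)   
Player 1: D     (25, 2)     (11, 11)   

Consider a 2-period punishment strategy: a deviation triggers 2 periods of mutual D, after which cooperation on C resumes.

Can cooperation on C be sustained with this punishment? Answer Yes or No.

Yes

A one-shot deviation gives 25 now, then 11 for 2 periods, then back to 19.
Gain from deviating: (25−19) today; loss: (19−11) in each of the next 2 periods.
No-deviation condition: (19−11)(ρ+…+ρ^2) ≥ 25−19, i.e. ρ+…+ρ^2 ≥ 3/4.
At ρ = 9/10: ρ+…+ρ^2 = 1.7100 ≥ 0.7500.
So cooperation is sustainable.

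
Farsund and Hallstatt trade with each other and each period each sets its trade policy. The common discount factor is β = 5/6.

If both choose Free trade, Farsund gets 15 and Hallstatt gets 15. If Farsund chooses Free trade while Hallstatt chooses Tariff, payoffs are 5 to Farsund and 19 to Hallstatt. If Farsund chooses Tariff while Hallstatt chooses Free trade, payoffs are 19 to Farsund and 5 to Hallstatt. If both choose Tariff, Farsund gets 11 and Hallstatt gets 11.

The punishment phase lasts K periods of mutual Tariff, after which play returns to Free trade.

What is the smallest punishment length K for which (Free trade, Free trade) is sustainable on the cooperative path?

2

No profitable deviation requires (15−11)(β+…+β^K) ≥ 19−15, i.e. β+…+β^K ≥ 1 ≈ 1.0000.
With β = 5/6, the partial sums are K=1: 0.8333, K=2: 1.5278.
K = 2 is the first length at which the sum reaches 1.0000.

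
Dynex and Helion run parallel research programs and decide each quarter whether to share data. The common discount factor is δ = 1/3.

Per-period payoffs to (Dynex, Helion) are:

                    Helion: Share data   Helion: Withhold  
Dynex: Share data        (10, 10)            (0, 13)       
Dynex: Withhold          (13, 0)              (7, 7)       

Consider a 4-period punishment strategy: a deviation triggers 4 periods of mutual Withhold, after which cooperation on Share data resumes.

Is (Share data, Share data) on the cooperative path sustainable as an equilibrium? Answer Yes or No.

No

Comparing payoff streams over the 5 periods until play realigns: cooperate → 10(1+δ+…+δ^4); deviate → 13 + 7(δ+…+δ^4).
Cooperation is sustained iff (10−7)(δ+…+δ^4) ≥ 13−10.
δ+…+δ^4 = 1/3·(1−(1/3)^4)/(1−1/3) = 0.4938, and (13−10)/(10−7) = 1.0000.
0.4938 < 1.0000, so cooperation is not sustainable.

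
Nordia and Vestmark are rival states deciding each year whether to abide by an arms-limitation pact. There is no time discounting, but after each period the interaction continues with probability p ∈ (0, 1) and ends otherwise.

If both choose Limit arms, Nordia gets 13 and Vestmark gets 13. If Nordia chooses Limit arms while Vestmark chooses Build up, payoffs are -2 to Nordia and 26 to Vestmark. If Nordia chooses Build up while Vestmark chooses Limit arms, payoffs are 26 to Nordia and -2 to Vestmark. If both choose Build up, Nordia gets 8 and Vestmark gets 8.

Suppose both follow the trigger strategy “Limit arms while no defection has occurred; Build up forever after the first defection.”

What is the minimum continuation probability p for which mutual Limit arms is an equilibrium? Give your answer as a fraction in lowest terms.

13/18

Expected cooperation value is 13 + p·13 + p²·13 + … = 13/(1−p); deviation gives 26 + p·8/(1−p).
13 ≥ 26(1−p) + 8p ⇒ 18p ≥ 13 ⇒ p ≥ 13/18.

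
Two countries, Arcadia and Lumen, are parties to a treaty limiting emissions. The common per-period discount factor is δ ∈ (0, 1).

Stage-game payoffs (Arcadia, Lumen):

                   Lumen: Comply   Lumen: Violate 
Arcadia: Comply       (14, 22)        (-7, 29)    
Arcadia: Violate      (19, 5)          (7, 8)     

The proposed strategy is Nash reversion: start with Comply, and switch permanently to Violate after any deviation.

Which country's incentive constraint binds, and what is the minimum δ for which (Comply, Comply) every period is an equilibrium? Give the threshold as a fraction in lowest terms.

Arcadia's threshold: (19−14)/(19−7) = 5/12.
Lumen's threshold: (29−22)/(29−8) = 1/3.
5/12 > 1/3, so Arcadia binds and δ* = 5/12.

Arcadia; δ ≥ 5/12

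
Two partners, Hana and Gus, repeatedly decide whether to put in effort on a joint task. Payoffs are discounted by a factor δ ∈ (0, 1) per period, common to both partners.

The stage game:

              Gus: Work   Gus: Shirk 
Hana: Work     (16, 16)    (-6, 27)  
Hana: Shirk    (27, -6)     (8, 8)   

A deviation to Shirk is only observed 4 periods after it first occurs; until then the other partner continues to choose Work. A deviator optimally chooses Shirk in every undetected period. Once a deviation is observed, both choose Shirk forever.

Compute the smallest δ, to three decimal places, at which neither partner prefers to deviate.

0.872

The best deviation is to choose Shirk for all 4 undetected periods, earning 27 each, then 8 forever once detected.
Deviation value: 27(1−δ^4)/(1−δ) + 8δ^4/(1−δ); cooperation value: 16/(1−δ).
IC: 16 ≥ 27(1−δ^4) + 8δ^4 = 27 − 19δ^4.
So δ^4 ≥ 11/19, giving δ ≥ (11/19)^(1/4) ≈ 0.872.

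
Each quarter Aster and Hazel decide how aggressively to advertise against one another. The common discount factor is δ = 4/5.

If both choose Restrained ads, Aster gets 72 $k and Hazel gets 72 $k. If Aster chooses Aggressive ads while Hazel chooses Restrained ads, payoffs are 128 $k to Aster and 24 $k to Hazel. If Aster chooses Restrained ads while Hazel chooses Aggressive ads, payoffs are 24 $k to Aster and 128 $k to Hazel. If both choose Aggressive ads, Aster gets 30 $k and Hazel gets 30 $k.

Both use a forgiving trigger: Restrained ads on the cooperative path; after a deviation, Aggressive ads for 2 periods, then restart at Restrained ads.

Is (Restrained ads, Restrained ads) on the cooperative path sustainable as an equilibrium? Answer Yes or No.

Yes

Comparing payoff streams over the 3 periods until play realigns: cooperate → 72(1+δ+…+δ^2); deviate → 128 + 30(δ+…+δ^2).
Cooperation is sustained iff (72−30)(δ+…+δ^2) ≥ 128−72.
δ+…+δ^2 = 4/5·(1−(4/5)^2)/(1−4/5) = 1.4400, and (128−72)/(72−30) = 1.3333.
1.4400 ≥ 1.3333, so cooperation is sustainable.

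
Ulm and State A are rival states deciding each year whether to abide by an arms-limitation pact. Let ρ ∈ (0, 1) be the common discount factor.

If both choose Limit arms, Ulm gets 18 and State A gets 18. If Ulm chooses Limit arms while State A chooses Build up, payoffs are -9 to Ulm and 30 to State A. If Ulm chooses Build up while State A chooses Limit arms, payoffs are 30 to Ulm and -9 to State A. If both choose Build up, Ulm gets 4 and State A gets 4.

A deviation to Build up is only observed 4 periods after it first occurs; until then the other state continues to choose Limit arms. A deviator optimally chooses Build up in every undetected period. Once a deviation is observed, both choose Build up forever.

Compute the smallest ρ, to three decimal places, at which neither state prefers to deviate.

Deviating for the 4 undetected periods gains 30−18 = 12 per period over cooperation, then loses 18−4 = 14 per period forever once punishment starts.
Gain: 12(1 + ρ + … + ρ^3); loss: 14·ρ^4/(1−ρ).
No profitable deviation ⇔ 12(1−ρ^4) ≤ 14·ρ^4, i.e. ρ^4 ≥ 12/(12+14) = 6/13.
Hence ρ ≥ (6/13)^(1/4) ≈ 0.824.

0.824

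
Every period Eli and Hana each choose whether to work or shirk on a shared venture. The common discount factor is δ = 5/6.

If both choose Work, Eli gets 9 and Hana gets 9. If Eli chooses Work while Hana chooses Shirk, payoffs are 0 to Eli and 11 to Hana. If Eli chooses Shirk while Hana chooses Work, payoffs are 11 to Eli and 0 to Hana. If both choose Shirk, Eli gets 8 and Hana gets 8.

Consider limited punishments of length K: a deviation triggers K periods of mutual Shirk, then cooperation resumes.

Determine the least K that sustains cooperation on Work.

3

IC: δ(1−δ^K)/(1−δ) ≥ (11−9)/(9−8) = 2.
With δ = 5/6: need 1 − δ^K ≥ 2·(1−5/6)/(5/6), i.e. δ^K ≤ 0.6000.
Since (5/6)^2 = 0.6944 and (5/6)^3 = 0.5787, the smallest such K is 3.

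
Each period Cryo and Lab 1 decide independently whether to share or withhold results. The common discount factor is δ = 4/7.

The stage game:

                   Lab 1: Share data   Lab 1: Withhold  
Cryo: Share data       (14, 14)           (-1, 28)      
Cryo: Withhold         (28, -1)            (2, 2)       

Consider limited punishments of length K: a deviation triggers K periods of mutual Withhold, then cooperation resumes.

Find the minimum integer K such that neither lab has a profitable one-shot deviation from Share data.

4

IC: δ(1−δ^K)/(1−δ) ≥ (28−14)/(14−2) = 7/6.
With δ = 4/7: need 1 − δ^K ≥ 7/6·(1−4/7)/(4/7), i.e. δ^K ≤ 0.1250.
Since (4/7)^3 = 0.1866 and (4/7)^4 = 0.1066, the smallest such K is 4.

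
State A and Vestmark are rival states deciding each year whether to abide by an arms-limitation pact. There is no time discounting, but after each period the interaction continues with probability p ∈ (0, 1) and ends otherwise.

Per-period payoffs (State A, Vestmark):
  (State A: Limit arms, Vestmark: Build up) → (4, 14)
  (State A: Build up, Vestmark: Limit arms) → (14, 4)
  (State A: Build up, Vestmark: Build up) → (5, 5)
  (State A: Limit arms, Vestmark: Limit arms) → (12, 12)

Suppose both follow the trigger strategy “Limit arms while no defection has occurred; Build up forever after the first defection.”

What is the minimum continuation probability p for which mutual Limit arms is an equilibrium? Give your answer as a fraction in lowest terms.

Expected cooperation value is 12 + p·12 + p²·12 + … = 12/(1−p); deviation gives 14 + p·5/(1−p).
12 ≥ 14(1−p) + 5p ⇒ 9p ≥ 2 ⇒ p ≥ 2/9.

2/9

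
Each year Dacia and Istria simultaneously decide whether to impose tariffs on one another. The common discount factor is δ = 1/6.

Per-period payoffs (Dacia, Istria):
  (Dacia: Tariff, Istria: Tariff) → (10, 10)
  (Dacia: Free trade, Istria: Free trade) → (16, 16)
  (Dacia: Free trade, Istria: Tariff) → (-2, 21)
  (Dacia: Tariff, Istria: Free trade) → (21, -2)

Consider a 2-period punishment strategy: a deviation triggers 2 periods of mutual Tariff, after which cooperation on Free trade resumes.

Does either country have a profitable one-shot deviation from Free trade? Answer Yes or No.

IC: δ+…+δ^2 ≥ (21−16)/(16−10) = 5/6.
At δ = 1/6: partial sum = 0.1944 < 0.8333. Cooperation not sustainable.

Yes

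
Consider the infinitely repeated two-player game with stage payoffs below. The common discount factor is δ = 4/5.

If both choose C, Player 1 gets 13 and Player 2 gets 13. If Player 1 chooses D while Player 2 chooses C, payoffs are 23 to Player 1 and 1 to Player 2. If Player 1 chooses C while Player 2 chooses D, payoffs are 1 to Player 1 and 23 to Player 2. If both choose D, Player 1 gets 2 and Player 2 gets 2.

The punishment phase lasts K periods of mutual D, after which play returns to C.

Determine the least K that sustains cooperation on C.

2

Need Σ_{k=1}^{K} δ^k ≥ (23−13)/(13−2) = 0.9091 at δ = 4/5.
At K = 1 the sum is 0.8000 < 0.9091; at K = 2 it is 1.4400 ≥ 0.9091.
So the minimum punishment length is K = 2.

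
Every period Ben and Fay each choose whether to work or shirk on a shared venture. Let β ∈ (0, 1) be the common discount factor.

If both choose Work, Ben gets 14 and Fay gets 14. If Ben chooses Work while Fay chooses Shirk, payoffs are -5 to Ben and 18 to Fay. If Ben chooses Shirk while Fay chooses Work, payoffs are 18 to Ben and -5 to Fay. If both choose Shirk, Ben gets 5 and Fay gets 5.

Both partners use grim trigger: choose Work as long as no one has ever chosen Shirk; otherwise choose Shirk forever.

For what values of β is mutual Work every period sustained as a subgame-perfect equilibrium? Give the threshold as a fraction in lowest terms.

4/13

Under grim trigger the critical discount factor is (T−C)/(T−P) with T = 18, C = 14, P = 5.
β* = (18−14)/(18−5) = 4/13.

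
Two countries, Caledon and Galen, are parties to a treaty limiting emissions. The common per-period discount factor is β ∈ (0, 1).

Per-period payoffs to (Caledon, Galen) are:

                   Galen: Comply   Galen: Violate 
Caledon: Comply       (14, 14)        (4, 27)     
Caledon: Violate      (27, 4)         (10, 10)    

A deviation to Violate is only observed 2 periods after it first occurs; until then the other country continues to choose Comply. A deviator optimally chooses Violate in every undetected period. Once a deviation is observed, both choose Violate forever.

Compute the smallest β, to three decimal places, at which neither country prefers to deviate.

The best deviation is to choose Violate for all 2 undetected periods, earning 27 each, then 10 forever once detected.
Deviation value: 27(1−β^2)/(1−β) + 10β^2/(1−β); cooperation value: 14/(1−β).
IC: 14 ≥ 27(1−β^2) + 10β^2 = 27 − 17β^2.
So β^2 ≥ 13/17, giving β ≥ (13/17)^(1/2) ≈ 0.874.

0.874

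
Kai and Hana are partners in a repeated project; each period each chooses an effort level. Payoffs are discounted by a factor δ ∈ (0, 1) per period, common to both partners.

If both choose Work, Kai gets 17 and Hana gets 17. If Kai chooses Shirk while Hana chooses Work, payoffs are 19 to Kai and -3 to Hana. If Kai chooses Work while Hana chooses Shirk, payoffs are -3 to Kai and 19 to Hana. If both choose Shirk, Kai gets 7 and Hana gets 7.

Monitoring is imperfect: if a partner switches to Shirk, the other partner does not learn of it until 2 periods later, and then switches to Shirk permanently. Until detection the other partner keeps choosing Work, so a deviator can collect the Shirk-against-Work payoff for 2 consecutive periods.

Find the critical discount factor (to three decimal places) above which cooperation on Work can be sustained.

0.408

Deviating for the 2 undetected periods gains 19−17 = 2 per period over cooperation, then loses 17−7 = 10 per period forever once punishment starts.
Gain: 2(1 + δ + … + δ^1); loss: 10·δ^2/(1−δ).
No profitable deviation ⇔ 2(1−δ^2) ≤ 10·δ^2, i.e. δ^2 ≥ 2/(2+10) = 1/6.
Hence δ ≥ (1/6)^(1/2) ≈ 0.408.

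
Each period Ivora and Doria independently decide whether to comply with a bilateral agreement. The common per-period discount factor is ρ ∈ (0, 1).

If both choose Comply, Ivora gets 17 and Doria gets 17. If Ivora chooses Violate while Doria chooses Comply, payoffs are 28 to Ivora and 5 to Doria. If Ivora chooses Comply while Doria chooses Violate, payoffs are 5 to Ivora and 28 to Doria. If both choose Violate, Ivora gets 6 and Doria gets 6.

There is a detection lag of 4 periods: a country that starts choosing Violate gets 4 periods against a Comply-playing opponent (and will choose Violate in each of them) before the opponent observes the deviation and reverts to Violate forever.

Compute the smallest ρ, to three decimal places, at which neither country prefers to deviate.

0.841

A deviator earns 28 for 4 periods, then 6 forever; cooperating earns 17 forever. Multiplying the IC by (1−ρ):
17 ≥ 28(1−ρ^4) + 6ρ^4, so 22·ρ^4 ≥ 11 and ρ^4 ≥ 1/2.
ρ ≥ (1/2)^(1/4) ≈ 0.841.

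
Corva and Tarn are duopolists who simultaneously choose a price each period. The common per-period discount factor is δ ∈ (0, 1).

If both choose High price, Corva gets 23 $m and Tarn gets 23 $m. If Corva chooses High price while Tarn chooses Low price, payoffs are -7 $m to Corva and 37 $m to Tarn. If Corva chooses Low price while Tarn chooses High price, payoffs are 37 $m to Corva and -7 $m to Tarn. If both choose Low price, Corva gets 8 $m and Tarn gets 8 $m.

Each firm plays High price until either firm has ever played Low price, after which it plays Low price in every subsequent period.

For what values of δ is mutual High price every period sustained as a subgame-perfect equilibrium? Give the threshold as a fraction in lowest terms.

14/29

Under grim trigger the critical discount factor is (T−C)/(T−P) with T = 37, C = 23, P = 8.
δ* = (37−23)/(37−8) = 14/29.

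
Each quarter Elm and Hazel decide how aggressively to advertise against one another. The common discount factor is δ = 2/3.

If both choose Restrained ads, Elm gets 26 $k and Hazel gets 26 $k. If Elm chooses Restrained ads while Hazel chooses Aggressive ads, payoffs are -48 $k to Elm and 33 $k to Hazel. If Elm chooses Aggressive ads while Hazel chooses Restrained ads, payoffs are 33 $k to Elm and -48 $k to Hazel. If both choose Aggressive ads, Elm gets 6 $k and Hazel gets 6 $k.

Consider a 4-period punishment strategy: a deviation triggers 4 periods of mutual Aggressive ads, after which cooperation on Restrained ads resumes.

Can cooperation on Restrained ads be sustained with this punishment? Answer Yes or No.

Yes

IC: δ+…+δ^4 ≥ (33−26)/(26−6) = 7/20.
At δ = 2/3: partial sum = 1.6049 ≥ 0.3500. Cooperation sustainable.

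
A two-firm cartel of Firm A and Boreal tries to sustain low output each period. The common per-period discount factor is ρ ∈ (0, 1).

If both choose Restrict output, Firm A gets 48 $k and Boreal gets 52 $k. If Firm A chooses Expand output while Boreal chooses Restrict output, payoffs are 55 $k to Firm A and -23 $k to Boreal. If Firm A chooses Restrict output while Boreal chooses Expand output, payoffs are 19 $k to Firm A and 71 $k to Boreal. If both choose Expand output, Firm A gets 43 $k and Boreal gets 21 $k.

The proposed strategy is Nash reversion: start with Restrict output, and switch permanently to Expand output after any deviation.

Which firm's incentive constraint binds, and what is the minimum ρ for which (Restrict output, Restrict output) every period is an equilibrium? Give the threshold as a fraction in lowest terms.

Firm A; ρ ≥ 7/12

Firm A: cooperation gives 48 each period; deviation gives 55 once then 43 forever.
  48/(1−ρ) ≥ 55 + 43ρ/(1−ρ) ⇒ ρ ≥ 7/12.
Boreal: cooperation gives 52 each period; deviation gives 71 once then 21 forever.
  ρ ≥ 19/50.
Both must hold, so the binding constraint is Firm A's: ρ ≥ 7/12.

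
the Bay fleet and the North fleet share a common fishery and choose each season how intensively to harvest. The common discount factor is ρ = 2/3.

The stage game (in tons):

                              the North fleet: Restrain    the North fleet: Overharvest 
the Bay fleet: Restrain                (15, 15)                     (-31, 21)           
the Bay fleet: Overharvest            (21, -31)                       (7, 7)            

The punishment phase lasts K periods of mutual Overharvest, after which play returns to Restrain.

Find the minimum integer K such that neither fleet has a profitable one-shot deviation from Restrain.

2

Need Σ_{k=1}^{K} ρ^k ≥ (21−15)/(15−7) = 0.7500 at ρ = 2/3.
At K = 1 the sum is 0.6667 < 0.7500; at K = 2 it is 1.1111 ≥ 0.7500.
So the minimum punishment length is K = 2.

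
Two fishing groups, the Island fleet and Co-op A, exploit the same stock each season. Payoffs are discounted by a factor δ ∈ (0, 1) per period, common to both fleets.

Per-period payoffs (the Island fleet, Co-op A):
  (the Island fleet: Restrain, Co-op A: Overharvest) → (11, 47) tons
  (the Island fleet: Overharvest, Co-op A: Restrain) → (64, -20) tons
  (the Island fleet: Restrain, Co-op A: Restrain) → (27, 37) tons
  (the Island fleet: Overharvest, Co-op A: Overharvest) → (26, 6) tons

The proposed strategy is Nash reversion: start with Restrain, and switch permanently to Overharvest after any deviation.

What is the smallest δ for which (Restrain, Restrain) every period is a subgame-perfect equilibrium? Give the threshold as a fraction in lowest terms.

37/38

the Island fleet's threshold: (64−27)/(64−26) = 37/38.
Co-op A's threshold: (47−37)/(47−6) = 10/41.
37/38 > 10/41, so the Island fleet binds and δ* = 37/38.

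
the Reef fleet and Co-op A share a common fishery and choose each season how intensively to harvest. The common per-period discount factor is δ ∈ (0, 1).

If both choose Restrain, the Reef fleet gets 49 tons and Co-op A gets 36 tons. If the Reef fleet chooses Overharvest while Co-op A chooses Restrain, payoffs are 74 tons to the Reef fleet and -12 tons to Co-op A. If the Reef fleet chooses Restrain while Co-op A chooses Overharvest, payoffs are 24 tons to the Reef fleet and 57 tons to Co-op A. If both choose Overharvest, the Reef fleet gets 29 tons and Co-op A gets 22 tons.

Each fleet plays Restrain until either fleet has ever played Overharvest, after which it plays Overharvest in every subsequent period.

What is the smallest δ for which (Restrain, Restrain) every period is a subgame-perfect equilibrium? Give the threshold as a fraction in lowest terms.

the Reef fleet: cooperation gives 49 each period; deviation gives 74 once then 29 forever.
  49/(1−δ) ≥ 74 + 29δ/(1−δ) ⇒ δ ≥ 25/45 = 5/9.
Co-op A: cooperation gives 36 each period; deviation gives 57 once then 22 forever.
  δ ≥ 21/35 = 3/5.
Both must hold, so the binding constraint is Co-op A's: δ ≥ 3/5.

3/5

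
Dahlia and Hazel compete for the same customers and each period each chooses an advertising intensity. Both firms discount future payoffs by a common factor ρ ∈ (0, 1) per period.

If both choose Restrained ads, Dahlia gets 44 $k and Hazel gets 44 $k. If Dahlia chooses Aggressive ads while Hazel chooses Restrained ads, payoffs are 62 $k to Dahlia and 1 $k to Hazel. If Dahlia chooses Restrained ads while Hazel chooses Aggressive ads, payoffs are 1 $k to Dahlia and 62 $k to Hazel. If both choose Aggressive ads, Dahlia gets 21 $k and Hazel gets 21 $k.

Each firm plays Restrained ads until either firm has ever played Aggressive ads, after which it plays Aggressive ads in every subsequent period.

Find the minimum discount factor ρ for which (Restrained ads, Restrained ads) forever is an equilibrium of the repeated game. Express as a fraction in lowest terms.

Cooperation forever yields 44 each period: 44/(1−ρ).
Deviating yields 62 once, then 21 forever: 62 + 21ρ/(1−ρ).
No profitable deviation requires 44/(1−ρ) ≥ 62 + 21ρ/(1−ρ).
Multiplying by (1−ρ): 44 ≥ 62(1−ρ) + 21ρ = 62 − 41ρ.
So 41ρ ≥ 18, i.e. ρ ≥ 18/41.

18/41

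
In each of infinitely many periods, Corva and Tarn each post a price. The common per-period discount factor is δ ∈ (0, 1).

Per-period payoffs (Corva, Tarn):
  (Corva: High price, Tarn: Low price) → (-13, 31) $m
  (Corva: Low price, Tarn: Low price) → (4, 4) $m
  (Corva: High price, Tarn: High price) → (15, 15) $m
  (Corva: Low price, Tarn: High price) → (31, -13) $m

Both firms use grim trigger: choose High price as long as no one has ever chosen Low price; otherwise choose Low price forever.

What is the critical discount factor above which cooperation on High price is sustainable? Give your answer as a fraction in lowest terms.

Under grim trigger the critical discount factor is (T−C)/(T−P) with T = 31, C = 15, P = 4.
δ* = (31−15)/(31−4) = 16/27.

16/27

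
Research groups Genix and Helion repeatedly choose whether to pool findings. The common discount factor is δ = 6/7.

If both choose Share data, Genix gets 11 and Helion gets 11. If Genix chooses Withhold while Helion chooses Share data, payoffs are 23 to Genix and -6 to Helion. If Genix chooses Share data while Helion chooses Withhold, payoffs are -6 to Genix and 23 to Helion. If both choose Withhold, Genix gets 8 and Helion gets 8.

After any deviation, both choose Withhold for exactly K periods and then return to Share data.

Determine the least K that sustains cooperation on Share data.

8

IC: δ(1−δ^K)/(1−δ) ≥ (23−11)/(11−8) = 4.
With δ = 6/7: need 1 − δ^K ≥ 4·(1−6/7)/(6/7), i.e. δ^K ≤ 0.3333.
Since (6/7)^7 = 0.3399 and (6/7)^8 = 0.2914, the smallest such K is 8.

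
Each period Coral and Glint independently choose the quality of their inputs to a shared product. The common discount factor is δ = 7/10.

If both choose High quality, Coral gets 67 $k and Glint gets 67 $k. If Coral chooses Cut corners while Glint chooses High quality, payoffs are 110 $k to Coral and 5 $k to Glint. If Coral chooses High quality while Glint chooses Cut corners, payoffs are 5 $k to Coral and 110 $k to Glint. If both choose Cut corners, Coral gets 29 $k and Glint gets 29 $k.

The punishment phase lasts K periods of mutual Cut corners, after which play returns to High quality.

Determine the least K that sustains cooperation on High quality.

Need Σ_{k=1}^{K} δ^k ≥ (110−67)/(67−29) = 1.1316 at δ = 7/10.
At K = 1 the sum is 0.7000 < 1.1316; at K = 2 it is 1.1900 ≥ 1.1316.
So the minimum punishment length is K = 2.

2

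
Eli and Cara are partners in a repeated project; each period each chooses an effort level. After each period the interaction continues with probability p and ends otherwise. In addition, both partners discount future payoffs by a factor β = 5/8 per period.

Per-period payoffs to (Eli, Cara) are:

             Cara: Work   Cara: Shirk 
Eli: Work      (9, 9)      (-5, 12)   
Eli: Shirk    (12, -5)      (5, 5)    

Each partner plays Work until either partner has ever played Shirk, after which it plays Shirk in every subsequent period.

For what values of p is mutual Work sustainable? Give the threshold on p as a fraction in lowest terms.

With continuation probability p and discount β, the effective per-period discount factor is βp.
Grim-trigger IC: βp ≥ (12−9)/(12−5) = 3/7.
So p ≥ (3/7)/(5/8) = 24/35.

24/35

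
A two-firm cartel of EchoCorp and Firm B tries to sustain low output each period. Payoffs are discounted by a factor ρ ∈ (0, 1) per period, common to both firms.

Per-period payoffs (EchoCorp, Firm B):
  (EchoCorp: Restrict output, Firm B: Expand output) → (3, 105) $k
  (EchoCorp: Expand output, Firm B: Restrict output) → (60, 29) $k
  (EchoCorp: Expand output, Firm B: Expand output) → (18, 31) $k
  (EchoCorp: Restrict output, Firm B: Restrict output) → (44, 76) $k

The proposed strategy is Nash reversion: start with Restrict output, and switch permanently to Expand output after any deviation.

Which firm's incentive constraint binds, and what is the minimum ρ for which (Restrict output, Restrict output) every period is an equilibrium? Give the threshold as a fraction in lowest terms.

EchoCorp: cooperation gives 44 each period; deviation gives 60 once then 18 forever.
  44/(1−ρ) ≥ 60 + 18ρ/(1−ρ) ⇒ ρ ≥ 16/42 = 8/21.
Firm B: cooperation gives 76 each period; deviation gives 105 once then 31 forever.
  ρ ≥ 29/74.
Both must hold, so the binding constraint is Firm B's: ρ ≥ 29/74.

Firm B; ρ ≥ 29/74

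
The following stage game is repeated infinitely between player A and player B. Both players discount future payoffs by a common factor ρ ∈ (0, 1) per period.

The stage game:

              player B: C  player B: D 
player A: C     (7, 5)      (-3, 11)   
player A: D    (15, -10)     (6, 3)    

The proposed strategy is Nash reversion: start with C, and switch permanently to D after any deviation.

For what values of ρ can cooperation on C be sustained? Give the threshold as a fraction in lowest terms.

8/9

player A: cooperation gives 7 each period; deviation gives 15 once then 6 forever.
  7/(1−ρ) ≥ 15 + 6ρ/(1−ρ) ⇒ ρ ≥ 8/9.
player B: cooperation gives 5 each period; deviation gives 11 once then 3 forever.
  ρ ≥ 6/8 = 3/4.
Both must hold, so the binding constraint is player A's: ρ ≥ 8/9.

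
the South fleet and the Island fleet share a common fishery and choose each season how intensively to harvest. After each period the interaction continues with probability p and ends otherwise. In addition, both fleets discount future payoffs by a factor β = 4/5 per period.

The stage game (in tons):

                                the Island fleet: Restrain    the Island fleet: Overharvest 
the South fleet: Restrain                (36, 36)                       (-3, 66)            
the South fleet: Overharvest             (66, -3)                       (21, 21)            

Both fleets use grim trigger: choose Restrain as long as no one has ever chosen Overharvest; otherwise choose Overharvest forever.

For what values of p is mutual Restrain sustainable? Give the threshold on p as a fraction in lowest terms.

5/6

With continuation probability p and discount β, the effective per-period discount factor is βp.
Grim-trigger IC: βp ≥ (66−36)/(66−21) = 2/3.
So p ≥ (2/3)/(4/5) = 5/6.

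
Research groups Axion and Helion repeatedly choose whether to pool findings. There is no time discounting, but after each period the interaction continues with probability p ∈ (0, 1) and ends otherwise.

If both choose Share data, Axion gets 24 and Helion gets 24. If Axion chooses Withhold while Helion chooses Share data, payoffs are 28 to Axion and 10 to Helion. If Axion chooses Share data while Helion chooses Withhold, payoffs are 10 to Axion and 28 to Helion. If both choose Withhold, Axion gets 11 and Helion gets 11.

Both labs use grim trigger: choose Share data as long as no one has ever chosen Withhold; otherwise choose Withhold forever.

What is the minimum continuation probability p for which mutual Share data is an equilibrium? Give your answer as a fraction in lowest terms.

4/17

Expected cooperation value is 24 + p·24 + p²·24 + … = 24/(1−p); deviation gives 28 + p·11/(1−p).
24 ≥ 28(1−p) + 11p ⇒ 17p ≥ 4 ⇒ p ≥ 4/17.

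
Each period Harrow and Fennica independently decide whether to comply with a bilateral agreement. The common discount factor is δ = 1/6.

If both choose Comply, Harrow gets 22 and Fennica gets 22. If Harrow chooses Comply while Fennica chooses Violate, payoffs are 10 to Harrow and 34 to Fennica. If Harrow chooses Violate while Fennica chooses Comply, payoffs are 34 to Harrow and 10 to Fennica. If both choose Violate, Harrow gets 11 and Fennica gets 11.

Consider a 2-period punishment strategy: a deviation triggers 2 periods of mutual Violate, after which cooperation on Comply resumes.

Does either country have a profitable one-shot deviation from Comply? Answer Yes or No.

A one-shot deviation gives 34 now, then 11 for 2 periods, then back to 22.
Gain from deviating: (34−22) today; loss: (22−11) in each of the next 2 periods.
No-deviation condition: (22−11)(δ+…+δ^2) ≥ 34−22, i.e. δ+…+δ^2 ≥ 12/11.
At δ = 1/6: δ+…+δ^2 = 0.1944 < 1.0909.
So cooperation is not sustainable.

Yes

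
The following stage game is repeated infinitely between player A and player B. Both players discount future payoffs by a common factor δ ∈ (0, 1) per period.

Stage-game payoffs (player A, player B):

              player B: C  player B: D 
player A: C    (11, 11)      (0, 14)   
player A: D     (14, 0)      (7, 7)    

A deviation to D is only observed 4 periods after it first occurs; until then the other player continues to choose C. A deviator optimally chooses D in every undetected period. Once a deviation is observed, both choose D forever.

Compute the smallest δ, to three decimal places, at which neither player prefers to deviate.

0.809

A deviator earns 14 for 4 periods, then 7 forever; cooperating earns 11 forever. Multiplying the IC by (1−δ):
11 ≥ 14(1−δ^4) + 7δ^4, so 7·δ^4 ≥ 3 and δ^4 ≥ 3/7.
δ ≥ (3/7)^(1/4) ≈ 0.809.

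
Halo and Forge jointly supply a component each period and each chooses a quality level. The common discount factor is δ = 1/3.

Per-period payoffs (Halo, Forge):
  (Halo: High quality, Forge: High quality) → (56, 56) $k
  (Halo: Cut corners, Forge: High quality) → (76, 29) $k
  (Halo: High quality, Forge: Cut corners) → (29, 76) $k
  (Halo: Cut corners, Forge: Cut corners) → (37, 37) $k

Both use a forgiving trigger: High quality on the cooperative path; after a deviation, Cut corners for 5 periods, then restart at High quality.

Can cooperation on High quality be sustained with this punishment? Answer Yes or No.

A one-shot deviation gives 76 now, then 37 for 5 periods, then back to 56.
Gain from deviating: (76−56) today; loss: (56−37) in each of the next 5 periods.
No-deviation condition: (56−37)(δ+…+δ^5) ≥ 76−56, i.e. δ+…+δ^5 ≥ 20/19.
At δ = 1/3: δ+…+δ^5 = 0.4979 < 1.0526.
So cooperation is not sustainable.

No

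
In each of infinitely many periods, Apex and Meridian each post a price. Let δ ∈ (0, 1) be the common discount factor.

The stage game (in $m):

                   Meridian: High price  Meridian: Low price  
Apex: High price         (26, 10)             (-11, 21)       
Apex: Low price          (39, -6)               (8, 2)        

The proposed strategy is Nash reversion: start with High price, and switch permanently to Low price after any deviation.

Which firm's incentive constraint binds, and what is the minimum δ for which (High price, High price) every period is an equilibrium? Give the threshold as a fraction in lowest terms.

Apex's threshold: (39−26)/(39−8) = 13/31.
Meridian's threshold: (21−10)/(21−2) = 11/19.
13/31 < 11/19, so Meridian binds and δ* = 11/19.

Meridian; δ ≥ 11/19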